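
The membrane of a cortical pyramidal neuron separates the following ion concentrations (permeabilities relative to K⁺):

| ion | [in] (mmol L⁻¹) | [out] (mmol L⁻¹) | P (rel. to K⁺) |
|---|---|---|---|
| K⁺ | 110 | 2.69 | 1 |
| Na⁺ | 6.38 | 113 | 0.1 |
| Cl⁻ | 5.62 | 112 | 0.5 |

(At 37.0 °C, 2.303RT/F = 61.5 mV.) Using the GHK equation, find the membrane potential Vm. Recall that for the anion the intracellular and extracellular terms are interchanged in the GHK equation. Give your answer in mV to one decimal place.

Vm = 61.5 · log₁₀[(Σ P·[cation]ₒ + Σ P·[anion]ᵢ) / (Σ P·[cation]ᵢ + Σ P·[anion]ₒ)]
Numerator = 1×2.69 + 0.1×113 + 0.5×5.62 = 16.8
Denominator = 1×110 + 0.1×6.38 + 0.5×112 = 166.6
Vm = 61.5 · log₁₀(0.10082) = 61.5 × (-0.9965) = -61.28 mV

-61.3 mV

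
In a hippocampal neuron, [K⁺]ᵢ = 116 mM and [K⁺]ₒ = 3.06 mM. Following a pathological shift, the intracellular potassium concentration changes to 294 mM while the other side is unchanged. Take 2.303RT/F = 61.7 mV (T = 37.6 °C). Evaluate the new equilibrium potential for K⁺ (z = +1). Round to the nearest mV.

After the shift: [K⁺]_out = 3.06, [K⁺]_in = 294 mM.
E_new = (61.7/1)·log₁₀(3.06/294) = 61.70 · (-1.9826) = -122.33 mV

-122 mV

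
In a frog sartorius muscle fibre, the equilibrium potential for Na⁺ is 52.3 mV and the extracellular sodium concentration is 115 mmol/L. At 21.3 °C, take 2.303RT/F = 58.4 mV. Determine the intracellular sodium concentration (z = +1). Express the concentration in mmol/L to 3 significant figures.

Nernst: E = (58.4/1) · log₁₀([out]/[in]), so log₁₀([out]/[in]) = 52.3 × 1 / 58.4 = 0.8955.
[out]/[in] = 10^(0.8955) = 7.862.
[in] = 115 / 7.862 = 14.63 mmol/L.

14.6 mmol/L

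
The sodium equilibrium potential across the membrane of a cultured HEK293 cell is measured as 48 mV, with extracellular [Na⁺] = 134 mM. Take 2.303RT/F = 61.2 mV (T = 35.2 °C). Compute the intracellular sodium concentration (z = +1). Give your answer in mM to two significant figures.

22 mM

Nernst: E = (61.2/1) · log₁₀([out]/[in]), so log₁₀([out]/[in]) = 48.0 × 1 / 61.2 = 0.7843.
[out]/[in] = 10^(0.7843) = 6.086.
[in] = 134 / 6.086 = 22.02 mM.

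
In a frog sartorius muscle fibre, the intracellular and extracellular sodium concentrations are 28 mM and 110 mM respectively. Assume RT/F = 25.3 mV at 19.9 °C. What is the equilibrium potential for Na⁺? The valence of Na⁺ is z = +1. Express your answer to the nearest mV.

E = (25.3/z) · ln([Na⁺]_out/[Na⁺]_in) with z = +1.
= (25.3/1) · ln(110/28) = 25.30 · ln(3.929)
= 25.30 · (1.3683) = 34.62 mV

35 mV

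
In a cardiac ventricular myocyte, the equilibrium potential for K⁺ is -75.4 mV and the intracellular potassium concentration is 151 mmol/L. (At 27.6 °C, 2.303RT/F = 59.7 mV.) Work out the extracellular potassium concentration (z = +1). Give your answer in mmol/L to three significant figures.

8.24 mmol/L

Nernst: E = (59.7/1) · log₁₀([out]/[in]), so log₁₀([out]/[in]) = -75.4 × 1 / 59.7 = -1.2630.
[out]/[in] = 10^(-1.2630) = 0.05458.
[out] = 0.05458 × 151 = 8.241 mmol/L.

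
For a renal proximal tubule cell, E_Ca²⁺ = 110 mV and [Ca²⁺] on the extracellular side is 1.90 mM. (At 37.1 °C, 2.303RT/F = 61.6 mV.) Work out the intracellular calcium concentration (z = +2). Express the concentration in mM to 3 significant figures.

Nernst: E = (61.6/2) · log₁₀([out]/[in]), so log₁₀([out]/[in]) = 110.0 × 2 / 61.6 = 3.5714.
[out]/[in] = 10^(3.5714) = 3728.
[in] = 1.90 / 3728 = 0.0005097 mM.

0.000510 mM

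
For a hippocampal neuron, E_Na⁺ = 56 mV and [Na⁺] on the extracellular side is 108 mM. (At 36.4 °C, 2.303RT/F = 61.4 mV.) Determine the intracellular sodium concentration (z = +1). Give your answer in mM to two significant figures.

Nernst: E = (61.4/1) · log₁₀([out]/[in]), so log₁₀([out]/[in]) = 56.0 × 1 / 61.4 = 0.9121.
[out]/[in] = 10^(0.9121) = 8.167.
[in] = 108 / 8.167 = 13.22 mM.

13 mM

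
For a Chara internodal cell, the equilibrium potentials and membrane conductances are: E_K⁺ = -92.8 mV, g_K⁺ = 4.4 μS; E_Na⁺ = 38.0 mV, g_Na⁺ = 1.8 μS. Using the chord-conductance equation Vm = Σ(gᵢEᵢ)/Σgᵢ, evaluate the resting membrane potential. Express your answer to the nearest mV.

-55 mV

Σ gᵢEᵢ = 4.4·(-92.8) + 1.8·(38.0) = -339.92
Σ gᵢ = 4.4 + 1.8 = 6.2
Vm = -339.92 / 6.2 = -54.83 mV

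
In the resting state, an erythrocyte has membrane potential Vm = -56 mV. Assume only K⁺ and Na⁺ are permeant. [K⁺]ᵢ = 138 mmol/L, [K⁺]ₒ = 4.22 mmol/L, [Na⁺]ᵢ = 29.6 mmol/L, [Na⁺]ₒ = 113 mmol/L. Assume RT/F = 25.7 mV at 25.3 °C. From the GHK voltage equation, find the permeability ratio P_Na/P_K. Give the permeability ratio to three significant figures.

Let α = P_Na/P_K. GHK: Vm = 25.7·ln[(Kₒ + α·Naₒ)/(Kᵢ + α·Naᵢ)].
e^(Vm/25.7) = e^(-56.0/25.7) = 0.11316
So 0.11316·(Kᵢ + α·Naᵢ) = Kₒ + α·Naₒ → α = (0.11316·138.0 − 4.22) / (113.0 − 0.11316·29.6)
α = (15.62 − 4.22) / (113.0 − 3.349) = 11.4/109.7 = 0.1039

0.104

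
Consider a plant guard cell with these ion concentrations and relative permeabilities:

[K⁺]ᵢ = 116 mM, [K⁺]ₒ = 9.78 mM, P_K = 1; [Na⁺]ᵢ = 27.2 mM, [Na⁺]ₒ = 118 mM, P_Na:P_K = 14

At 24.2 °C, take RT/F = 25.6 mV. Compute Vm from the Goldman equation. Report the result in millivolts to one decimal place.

Vm = 25.6 · ln[(Σ P·[cation]ₒ + Σ P·[anion]ᵢ) / (Σ P·[cation]ᵢ + Σ P·[anion]ₒ)]
Numerator = 1×9.78 + 14×118 = 1662
Denominator = 1×116 + 14×27.2 = 496.8
Vm = 25.6 · ln(3.345) = 25.6 × (1.2075) = 30.91 mV

30.9 mV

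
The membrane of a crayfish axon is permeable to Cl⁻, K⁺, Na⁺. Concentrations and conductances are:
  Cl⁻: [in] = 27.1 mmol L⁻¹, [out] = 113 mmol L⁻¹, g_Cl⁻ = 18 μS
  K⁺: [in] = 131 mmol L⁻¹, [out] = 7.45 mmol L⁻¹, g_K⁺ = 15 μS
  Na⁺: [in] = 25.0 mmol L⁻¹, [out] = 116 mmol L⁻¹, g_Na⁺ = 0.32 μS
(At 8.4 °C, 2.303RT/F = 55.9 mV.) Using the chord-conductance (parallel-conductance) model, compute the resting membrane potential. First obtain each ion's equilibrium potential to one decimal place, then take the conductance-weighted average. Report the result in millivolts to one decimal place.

E_Cl⁻ = (55.9/-1)·log₁₀(113/27.1) = -34.7 mV
E_K⁺ = (55.9/1)·log₁₀(7.45/131) = -69.6 mV
E_Na⁺ = (55.9/1)·log₁₀(116/25.0) = 37.3 mV
Vm = (Σ gᵢEᵢ)/(Σ gᵢ) = (18·-34.7 + 15·-69.6 + 0.32·37.3) / (18 + 15 + 0.32)
= -1656.66 / 33.32 = -49.72 mV

-49.7 mV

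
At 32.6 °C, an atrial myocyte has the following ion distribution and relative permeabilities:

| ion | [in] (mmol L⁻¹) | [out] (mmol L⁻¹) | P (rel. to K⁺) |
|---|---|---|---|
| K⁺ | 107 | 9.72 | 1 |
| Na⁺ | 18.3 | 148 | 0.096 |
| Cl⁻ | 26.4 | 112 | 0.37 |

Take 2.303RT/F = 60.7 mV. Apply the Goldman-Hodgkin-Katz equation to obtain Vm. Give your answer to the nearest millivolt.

Vm = 60.7 · log₁₀[(Σ P·[cation]ₒ + Σ P·[anion]ᵢ) / (Σ P·[cation]ᵢ + Σ P·[anion]ₒ)]
Numerator = 1×9.72 + 0.096×148 + 0.37×26.4 = 33.7
Denominator = 1×107 + 0.096×18.3 + 0.37×112 = 150.2
Vm = 60.7 · log₁₀(0.22435) = 60.7 × (-0.6491) = -39.40 mV

-39 mV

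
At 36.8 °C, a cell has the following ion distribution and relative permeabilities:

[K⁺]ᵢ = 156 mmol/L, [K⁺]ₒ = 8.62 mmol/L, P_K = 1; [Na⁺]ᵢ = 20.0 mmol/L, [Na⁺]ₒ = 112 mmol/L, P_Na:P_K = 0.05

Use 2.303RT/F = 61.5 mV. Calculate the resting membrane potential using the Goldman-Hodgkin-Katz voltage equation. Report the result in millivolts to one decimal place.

-64.1 mV

Vm = 61.5 · log₁₀[(Σ P·[cation]ₒ + Σ P·[anion]ᵢ) / (Σ P·[cation]ᵢ + Σ P·[anion]ₒ)]
Numerator = 1×8.62 + 0.05×112 = 14.22
Denominator = 1×156 + 0.05×20.0 = 157
Vm = 61.5 · log₁₀(0.090573) = 61.5 × (-1.0430) = -64.14 mV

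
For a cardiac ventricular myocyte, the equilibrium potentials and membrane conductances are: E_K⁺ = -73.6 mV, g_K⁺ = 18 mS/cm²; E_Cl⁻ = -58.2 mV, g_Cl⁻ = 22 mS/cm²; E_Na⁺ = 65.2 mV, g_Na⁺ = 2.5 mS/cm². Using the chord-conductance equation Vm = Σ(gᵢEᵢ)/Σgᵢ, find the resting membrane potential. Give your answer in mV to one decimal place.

Σ gᵢEᵢ = 18·(-73.6) + 22·(-58.2) + 2.5·(65.2) = -2442.20
Σ gᵢ = 18 + 22 + 2.5 = 42.5
Vm = -2442.20 / 42.5 = -57.46 mV

-57.5 mV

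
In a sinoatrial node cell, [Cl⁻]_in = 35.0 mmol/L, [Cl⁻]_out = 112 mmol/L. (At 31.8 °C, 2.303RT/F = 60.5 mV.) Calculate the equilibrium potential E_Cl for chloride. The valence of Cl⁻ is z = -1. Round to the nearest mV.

E = (60.5/z) · log₁₀([Cl⁻]_out/[Cl⁻]_in) with z = -1.
For an anion, dividing by z = -1 reverses the sign.
= (60.5/-1) · log₁₀(112/35.0) = -60.50 · log₁₀(3.2)
= -60.50 · (0.5051) = -30.56 mV

-31 mV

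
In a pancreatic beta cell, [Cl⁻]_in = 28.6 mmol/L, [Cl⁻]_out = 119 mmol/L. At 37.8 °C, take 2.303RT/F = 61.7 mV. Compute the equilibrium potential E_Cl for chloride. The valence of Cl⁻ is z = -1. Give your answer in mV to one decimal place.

-38.2 mV

E = (61.7/z) · log₁₀([Cl⁻]_out/[Cl⁻]_in) with z = -1.
For an anion, dividing by z = -1 reverses the sign.
= (61.7/-1) · log₁₀(119/28.6) = -61.70 · log₁₀(4.161)
= -61.70 · (0.6192) = -38.20 mV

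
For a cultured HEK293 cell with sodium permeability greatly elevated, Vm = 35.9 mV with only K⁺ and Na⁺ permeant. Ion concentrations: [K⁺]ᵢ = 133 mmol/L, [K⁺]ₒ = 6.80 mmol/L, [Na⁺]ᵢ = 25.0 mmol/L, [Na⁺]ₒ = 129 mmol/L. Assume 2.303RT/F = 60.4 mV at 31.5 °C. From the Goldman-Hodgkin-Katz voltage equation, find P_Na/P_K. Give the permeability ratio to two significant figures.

17

Let α = P_Na/P_K. GHK: Vm = 60.4·log₁₀[(Kₒ + α·Naₒ)/(Kᵢ + α·Naᵢ)].
10^(Vm/60.4) = 10^(35.9/60.4) = 3.9298
So 3.9298·(Kᵢ + α·Naᵢ) = Kₒ + α·Naₒ → α = (3.9298·133.0 − 6.8) / (129.0 − 3.9298·25.0)
α = (522.7 − 6.8) / (129.0 − 98.25) = 515.9/30.75 = 16.77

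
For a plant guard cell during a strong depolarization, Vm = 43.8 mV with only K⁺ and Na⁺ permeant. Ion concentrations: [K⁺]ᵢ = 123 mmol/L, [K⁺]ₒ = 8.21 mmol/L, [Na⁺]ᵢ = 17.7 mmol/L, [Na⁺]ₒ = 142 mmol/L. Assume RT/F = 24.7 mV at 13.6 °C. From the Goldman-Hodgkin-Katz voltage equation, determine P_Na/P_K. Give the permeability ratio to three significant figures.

19.0

Let α = P_Na/P_K. GHK: Vm = 24.7·ln[(Kₒ + α·Naₒ)/(Kᵢ + α·Naᵢ)].
e^(Vm/24.7) = e^(43.8/24.7) = 5.8901
So 5.8901·(Kᵢ + α·Naᵢ) = Kₒ + α·Naₒ → α = (5.8901·123.0 − 8.21) / (142.0 − 5.8901·17.7)
α = (724.5 − 8.21) / (142.0 − 104.3) = 716.3/37.74 = 18.98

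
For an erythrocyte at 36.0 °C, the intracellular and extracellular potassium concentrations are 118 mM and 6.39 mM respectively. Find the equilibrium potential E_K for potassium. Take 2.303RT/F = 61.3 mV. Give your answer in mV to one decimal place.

E = (61.3/z) · log₁₀([K⁺]_out/[K⁺]_in) with z = +1.
= (61.3/1) · log₁₀(6.39/118) = 61.30 · log₁₀(0.05415)
= 61.30 · (-1.2664) = -77.63 mV

-77.6 mV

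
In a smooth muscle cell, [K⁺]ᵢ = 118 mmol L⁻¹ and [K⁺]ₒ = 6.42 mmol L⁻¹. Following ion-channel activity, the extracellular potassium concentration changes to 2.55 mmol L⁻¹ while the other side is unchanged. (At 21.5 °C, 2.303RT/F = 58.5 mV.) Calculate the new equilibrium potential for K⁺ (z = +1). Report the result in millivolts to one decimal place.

-97.4 mV

After the shift: [K⁺]_out = 2.55, [K⁺]_in = 118 mmol L⁻¹.
E_new = (58.5/1)·log₁₀(2.55/118) = 58.50 · (-1.6653) = -97.42 mV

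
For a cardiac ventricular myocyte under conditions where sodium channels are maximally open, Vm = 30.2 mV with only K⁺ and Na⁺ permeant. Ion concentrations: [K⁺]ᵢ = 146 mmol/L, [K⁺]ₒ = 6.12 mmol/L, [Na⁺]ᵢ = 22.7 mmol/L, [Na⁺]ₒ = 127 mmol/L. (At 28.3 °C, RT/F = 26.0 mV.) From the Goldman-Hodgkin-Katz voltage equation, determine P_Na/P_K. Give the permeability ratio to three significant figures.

8.45

Let α = P_Na/P_K. GHK: Vm = 26.0·ln[(Kₒ + α·Naₒ)/(Kᵢ + α·Naᵢ)].
e^(Vm/26.0) = e^(30.2/26.0) = 3.1948
So 3.1948·(Kᵢ + α·Naᵢ) = Kₒ + α·Naₒ → α = (3.1948·146.0 − 6.12) / (127.0 − 3.1948·22.7)
α = (466.4 − 6.12) / (127.0 − 72.52) = 460.3/54.48 = 8.45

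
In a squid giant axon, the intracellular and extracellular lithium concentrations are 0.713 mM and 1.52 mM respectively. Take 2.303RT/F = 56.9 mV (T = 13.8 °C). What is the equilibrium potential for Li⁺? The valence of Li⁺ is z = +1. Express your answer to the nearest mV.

19 mV

E = (56.9/z) · log₁₀([Li⁺]_out/[Li⁺]_in) with z = +1.
= (56.9/1) · log₁₀(1.52/0.713) = 56.90 · log₁₀(2.132)
= 56.90 · (0.3288) = 18.71 mV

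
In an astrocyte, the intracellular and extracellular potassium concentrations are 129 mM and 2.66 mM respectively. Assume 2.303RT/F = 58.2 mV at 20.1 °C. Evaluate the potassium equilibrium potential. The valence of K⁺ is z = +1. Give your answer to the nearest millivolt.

-98 mV

E = (58.2/z) · log₁₀([K⁺]_out/[K⁺]_in) with z = +1.
= (58.2/1) · log₁₀(2.66/129) = 58.20 · log₁₀(0.02062)
= 58.20 · (-1.6857) = -98.11 mV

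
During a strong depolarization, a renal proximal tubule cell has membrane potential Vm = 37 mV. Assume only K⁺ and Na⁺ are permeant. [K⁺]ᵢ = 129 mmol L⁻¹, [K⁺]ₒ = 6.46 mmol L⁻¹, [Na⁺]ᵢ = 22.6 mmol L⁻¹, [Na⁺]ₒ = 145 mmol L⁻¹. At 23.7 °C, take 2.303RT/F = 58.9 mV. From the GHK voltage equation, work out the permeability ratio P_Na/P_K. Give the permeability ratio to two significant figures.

Let α = P_Na/P_K. GHK: Vm = 58.9·log₁₀[(Kₒ + α·Naₒ)/(Kᵢ + α·Naᵢ)].
10^(Vm/58.9) = 10^(37.0/58.9) = 4.248
So 4.248·(Kᵢ + α·Naᵢ) = Kₒ + α·Naₒ → α = (4.248·129.0 − 6.46) / (145.0 − 4.248·22.6)
α = (548 − 6.46) / (145.0 − 96) = 541.5/49 = 11.05

11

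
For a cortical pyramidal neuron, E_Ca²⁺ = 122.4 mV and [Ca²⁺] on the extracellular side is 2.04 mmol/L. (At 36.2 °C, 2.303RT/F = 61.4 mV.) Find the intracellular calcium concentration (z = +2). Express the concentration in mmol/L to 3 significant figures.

0.000210 mmol/L

Nernst: E = (61.4/2) · log₁₀([out]/[in]), so log₁₀([out]/[in]) = 122.4 × 2 / 61.4 = 3.9870.
[out]/[in] = 10^(3.9870) = 9704.
[in] = 2.04 / 9704 = 0.0002102 mmol/L.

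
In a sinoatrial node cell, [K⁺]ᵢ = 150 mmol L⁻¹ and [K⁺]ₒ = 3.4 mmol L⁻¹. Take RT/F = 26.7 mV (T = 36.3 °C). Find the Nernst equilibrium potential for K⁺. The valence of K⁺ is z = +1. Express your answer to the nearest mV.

E = (26.7/z) · ln([K⁺]_out/[K⁺]_in) with z = +1.
= (26.7/1) · ln(3.4/150) = 26.70 · ln(0.02267)
= 26.70 · (-3.7869) = -101.11 mV

-101 mV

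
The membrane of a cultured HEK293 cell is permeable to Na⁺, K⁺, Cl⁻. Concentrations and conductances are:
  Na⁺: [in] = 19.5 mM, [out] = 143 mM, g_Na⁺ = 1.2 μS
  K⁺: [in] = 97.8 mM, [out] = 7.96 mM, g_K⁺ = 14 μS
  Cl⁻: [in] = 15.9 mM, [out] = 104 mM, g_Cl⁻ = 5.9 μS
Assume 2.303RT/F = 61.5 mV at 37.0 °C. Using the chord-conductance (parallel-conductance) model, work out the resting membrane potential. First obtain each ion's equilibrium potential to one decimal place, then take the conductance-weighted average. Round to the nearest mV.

E_Na⁺ = (61.5/1)·log₁₀(143/19.5) = 53.2 mV
E_K⁺ = (61.5/1)·log₁₀(7.96/97.8) = -67.0 mV
E_Cl⁻ = (61.5/-1)·log₁₀(104/15.9) = -50.2 mV
Vm = (Σ gᵢEᵢ)/(Σ gᵢ) = (1.2·53.2 + 14·-67.0 + 5.9·-50.2) / (1.2 + 14 + 5.9)
= -1170.34 / 21.1 = -55.47 mV

-55 mV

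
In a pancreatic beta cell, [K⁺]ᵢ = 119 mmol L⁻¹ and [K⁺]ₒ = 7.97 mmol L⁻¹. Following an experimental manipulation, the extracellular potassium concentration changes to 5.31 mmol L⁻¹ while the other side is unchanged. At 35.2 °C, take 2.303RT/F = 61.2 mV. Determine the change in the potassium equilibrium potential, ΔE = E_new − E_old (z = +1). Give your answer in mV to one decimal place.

E_old = (61.2/1)·log₁₀(7.97/119) = -71.85 mV
E_new = (61.2/1)·log₁₀(5.31/119) = -82.65 mV
ΔE = -82.65 − (-71.85) = -10.79 mV

-10.8 mV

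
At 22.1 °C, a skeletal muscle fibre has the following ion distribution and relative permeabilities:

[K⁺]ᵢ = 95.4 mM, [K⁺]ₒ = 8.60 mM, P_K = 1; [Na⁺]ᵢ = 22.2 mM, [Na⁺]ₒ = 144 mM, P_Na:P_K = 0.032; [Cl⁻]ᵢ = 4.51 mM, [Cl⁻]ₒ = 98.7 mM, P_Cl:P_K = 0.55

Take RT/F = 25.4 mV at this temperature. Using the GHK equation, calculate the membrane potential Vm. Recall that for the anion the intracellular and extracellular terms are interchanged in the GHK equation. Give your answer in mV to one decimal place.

Vm = 25.4 · ln[(Σ P·[cation]ₒ + Σ P·[anion]ᵢ) / (Σ P·[cation]ᵢ + Σ P·[anion]ₒ)]
Numerator = 1×8.60 + 0.032×144 + 0.55×4.51 = 15.69
Denominator = 1×95.4 + 0.032×22.2 + 0.55×98.7 = 150.4
Vm = 25.4 · ln(0.10432) = 25.4 × (-2.2603) = -57.41 mV

-57.4 mV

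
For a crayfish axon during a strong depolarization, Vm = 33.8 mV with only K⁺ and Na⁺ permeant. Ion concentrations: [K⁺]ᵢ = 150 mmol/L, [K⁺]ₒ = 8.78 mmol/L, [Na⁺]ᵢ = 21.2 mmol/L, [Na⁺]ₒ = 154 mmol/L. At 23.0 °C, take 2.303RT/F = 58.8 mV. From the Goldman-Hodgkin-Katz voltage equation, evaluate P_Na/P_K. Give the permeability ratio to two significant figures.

7.5

Let α = P_Na/P_K. GHK: Vm = 58.8·log₁₀[(Kₒ + α·Naₒ)/(Kᵢ + α·Naᵢ)].
10^(Vm/58.8) = 10^(33.8/58.8) = 3.7569
So 3.7569·(Kᵢ + α·Naᵢ) = Kₒ + α·Naₒ → α = (3.7569·150.0 − 8.78) / (154.0 − 3.7569·21.2)
α = (563.5 − 8.78) / (154.0 − 79.65) = 554.8/74.35 = 7.461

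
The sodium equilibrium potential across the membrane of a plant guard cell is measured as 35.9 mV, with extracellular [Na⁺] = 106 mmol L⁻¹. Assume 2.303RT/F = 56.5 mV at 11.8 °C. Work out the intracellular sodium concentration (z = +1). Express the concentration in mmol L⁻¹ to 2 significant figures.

Nernst: E = (56.5/1) · log₁₀([out]/[in]), so log₁₀([out]/[in]) = 35.9 × 1 / 56.5 = 0.6354.
[out]/[in] = 10^(0.6354) = 4.319.
[in] = 106 / 4.319 = 24.54 mmol L⁻¹.

25 mmol L⁻¹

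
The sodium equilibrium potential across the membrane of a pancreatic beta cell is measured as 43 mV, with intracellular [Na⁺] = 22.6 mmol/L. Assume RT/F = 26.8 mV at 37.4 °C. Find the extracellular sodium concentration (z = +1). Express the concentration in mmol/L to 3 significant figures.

Nernst: E = (26.8/1) · ln([out]/[in]), so ln([out]/[in]) = 43.0 × 1 / 26.8 = 1.6045.
[out]/[in] = e^(1.6045) = 4.975.
[out] = 4.975 × 22.6 = 112.4 mmol/L.

112 mmol/L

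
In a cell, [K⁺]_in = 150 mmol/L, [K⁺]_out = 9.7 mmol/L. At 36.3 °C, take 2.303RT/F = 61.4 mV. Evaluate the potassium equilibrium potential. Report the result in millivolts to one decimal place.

E = (61.4/z) · log₁₀([K⁺]_out/[K⁺]_in) with z = +1.
= (61.4/1) · log₁₀(9.7/150) = 61.40 · log₁₀(0.06467)
= 61.40 · (-1.1893) = -73.02 mV

-73.0 mV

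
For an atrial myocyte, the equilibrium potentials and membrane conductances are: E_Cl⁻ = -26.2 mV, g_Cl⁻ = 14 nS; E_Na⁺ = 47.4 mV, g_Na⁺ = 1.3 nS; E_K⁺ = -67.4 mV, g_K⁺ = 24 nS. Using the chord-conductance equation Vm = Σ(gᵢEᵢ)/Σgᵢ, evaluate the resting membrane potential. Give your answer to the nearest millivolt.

-49 mV

Σ gᵢEᵢ = 14·(-26.2) + 1.3·(47.4) + 24·(-67.4) = -1922.78
Σ gᵢ = 14 + 1.3 + 24 = 39.3
Vm = -1922.78 / 39.3 = -48.93 mV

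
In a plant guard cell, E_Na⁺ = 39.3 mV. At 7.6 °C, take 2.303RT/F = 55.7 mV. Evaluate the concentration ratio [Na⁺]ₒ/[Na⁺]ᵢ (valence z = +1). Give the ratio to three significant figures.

log₁₀([out]/[in]) = E·z/(55.7) = 39.3 × 1 / 55.7 = 0.7056
[out]/[in] = 10^(0.7056) = 5.077

5.08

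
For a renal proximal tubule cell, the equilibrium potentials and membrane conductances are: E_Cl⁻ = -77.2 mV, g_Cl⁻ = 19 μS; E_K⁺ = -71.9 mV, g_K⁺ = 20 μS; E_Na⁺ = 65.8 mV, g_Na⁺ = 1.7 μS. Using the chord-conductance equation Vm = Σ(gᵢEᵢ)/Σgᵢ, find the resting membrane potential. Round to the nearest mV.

Σ gᵢEᵢ = 19·(-77.2) + 20·(-71.9) + 1.7·(65.8) = -2792.94
Σ gᵢ = 19 + 20 + 1.7 = 40.7
Vm = -2792.94 / 40.7 = -68.62 mV

-69 mV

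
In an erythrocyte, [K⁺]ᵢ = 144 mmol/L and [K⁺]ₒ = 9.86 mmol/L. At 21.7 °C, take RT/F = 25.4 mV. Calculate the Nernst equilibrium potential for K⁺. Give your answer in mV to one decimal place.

E = (25.4/z) · ln([K⁺]_out/[K⁺]_in) with z = +1.
= (25.4/1) · ln(9.86/144) = 25.40 · ln(0.06847)
= 25.40 · (-2.6813) = -68.11 mV

-68.1 mV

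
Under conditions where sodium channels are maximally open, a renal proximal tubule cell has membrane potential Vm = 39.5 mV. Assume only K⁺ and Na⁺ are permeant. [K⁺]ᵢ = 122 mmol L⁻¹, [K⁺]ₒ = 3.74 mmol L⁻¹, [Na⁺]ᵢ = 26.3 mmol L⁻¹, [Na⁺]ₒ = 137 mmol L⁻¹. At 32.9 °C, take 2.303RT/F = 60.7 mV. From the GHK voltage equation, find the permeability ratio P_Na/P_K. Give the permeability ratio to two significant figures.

28

Let α = P_Na/P_K. GHK: Vm = 60.7·log₁₀[(Kₒ + α·Naₒ)/(Kᵢ + α·Naᵢ)].
10^(Vm/60.7) = 10^(39.5/60.7) = 4.4745
So 4.4745·(Kᵢ + α·Naᵢ) = Kₒ + α·Naₒ → α = (4.4745·122.0 − 3.74) / (137.0 − 4.4745·26.3)
α = (545.9 − 3.74) / (137.0 − 117.7) = 542.1/19.32 = 28.06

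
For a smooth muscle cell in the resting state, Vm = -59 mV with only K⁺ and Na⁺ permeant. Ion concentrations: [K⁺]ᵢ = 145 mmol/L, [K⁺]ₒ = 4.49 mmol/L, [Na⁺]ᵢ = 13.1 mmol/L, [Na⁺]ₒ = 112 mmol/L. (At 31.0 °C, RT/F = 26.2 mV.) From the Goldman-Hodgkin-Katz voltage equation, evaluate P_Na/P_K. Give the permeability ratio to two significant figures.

0.097

Let α = P_Na/P_K. GHK: Vm = 26.2·ln[(Kₒ + α·Naₒ)/(Kᵢ + α·Naᵢ)].
e^(Vm/26.2) = e^(-59.0/26.2) = 0.1052
So 0.1052·(Kᵢ + α·Naᵢ) = Kₒ + α·Naₒ → α = (0.1052·145.0 − 4.49) / (112.0 − 0.1052·13.1)
α = (15.25 − 4.49) / (112.0 − 1.378) = 10.76/110.6 = 0.0973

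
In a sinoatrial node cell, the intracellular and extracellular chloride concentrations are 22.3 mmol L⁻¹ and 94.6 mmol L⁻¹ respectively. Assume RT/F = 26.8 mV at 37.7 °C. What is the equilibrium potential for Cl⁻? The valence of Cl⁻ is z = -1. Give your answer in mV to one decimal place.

E = (26.8/z) · ln([Cl⁻]_out/[Cl⁻]_in) with z = -1.
For an anion, dividing by z = -1 reverses the sign.
= (26.8/-1) · ln(94.6/22.3) = -26.80 · ln(4.242)
= -26.80 · (1.4451) = -38.73 mV

-38.7 mV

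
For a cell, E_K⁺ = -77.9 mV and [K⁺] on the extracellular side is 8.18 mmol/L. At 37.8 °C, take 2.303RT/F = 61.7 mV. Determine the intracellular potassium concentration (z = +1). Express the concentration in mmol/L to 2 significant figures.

Nernst: E = (61.7/1) · log₁₀([out]/[in]), so log₁₀([out]/[in]) = -77.9 × 1 / 61.7 = -1.2626.
[out]/[in] = 10^(-1.2626) = 0.05463.
[in] = 8.18 / 0.05463 = 149.7 mmol/L.

150 mmol/L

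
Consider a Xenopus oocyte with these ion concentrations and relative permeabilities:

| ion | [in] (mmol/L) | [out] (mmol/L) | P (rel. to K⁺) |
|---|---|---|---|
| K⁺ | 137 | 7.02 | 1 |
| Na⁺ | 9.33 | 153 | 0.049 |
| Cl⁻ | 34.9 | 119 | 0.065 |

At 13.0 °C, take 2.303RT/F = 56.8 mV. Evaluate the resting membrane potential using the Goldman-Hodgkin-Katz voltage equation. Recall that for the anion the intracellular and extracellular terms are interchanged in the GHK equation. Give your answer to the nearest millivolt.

Vm = 56.8 · log₁₀[(Σ P·[cation]ₒ + Σ P·[anion]ᵢ) / (Σ P·[cation]ᵢ + Σ P·[anion]ₒ)]
Numerator = 1×7.02 + 0.049×153 + 0.065×34.9 = 16.79
Denominator = 1×137 + 0.049×9.33 + 0.065×119 = 145.2
Vm = 56.8 · log₁₀(0.11561) = 56.8 × (-0.9370) = -53.22 mV

-53 mV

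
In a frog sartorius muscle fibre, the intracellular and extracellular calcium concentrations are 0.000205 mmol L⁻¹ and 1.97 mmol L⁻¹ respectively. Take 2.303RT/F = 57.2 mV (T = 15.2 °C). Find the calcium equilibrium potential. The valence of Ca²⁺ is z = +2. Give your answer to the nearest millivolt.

E = (57.2/z) · log₁₀([Ca²⁺]_out/[Ca²⁺]_in) with z = +2.
= (57.2/2) · log₁₀(1.97/0.000205) = 28.60 · log₁₀(9610)
= 28.60 · (3.9827) = 113.91 mV

114 mV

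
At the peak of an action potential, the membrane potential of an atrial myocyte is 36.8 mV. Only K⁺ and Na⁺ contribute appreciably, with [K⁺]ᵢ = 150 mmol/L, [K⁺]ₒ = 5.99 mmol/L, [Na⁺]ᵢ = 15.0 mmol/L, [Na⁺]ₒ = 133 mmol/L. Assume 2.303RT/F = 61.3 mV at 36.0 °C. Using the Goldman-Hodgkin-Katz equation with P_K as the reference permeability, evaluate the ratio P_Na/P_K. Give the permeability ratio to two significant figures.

Let α = P_Na/P_K. GHK: Vm = 61.3·log₁₀[(Kₒ + α·Naₒ)/(Kᵢ + α·Naᵢ)].
10^(Vm/61.3) = 10^(36.8/61.3) = 3.9841
So 3.9841·(Kᵢ + α·Naᵢ) = Kₒ + α·Naₒ → α = (3.9841·150.0 − 5.99) / (133.0 − 3.9841·15.0)
α = (597.6 − 5.99) / (133.0 − 59.76) = 591.6/73.24 = 8.078

8.1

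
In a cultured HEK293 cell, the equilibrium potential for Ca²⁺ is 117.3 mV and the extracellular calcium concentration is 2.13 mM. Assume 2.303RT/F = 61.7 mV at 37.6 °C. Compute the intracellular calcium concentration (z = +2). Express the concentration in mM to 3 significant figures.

0.000336 mM

Nernst: E = (61.7/2) · log₁₀([out]/[in]), so log₁₀([out]/[in]) = 117.3 × 2 / 61.7 = 3.8023.
[out]/[in] = 10^(3.8023) = 6343.
[in] = 2.13 / 6343 = 0.0003358 mM.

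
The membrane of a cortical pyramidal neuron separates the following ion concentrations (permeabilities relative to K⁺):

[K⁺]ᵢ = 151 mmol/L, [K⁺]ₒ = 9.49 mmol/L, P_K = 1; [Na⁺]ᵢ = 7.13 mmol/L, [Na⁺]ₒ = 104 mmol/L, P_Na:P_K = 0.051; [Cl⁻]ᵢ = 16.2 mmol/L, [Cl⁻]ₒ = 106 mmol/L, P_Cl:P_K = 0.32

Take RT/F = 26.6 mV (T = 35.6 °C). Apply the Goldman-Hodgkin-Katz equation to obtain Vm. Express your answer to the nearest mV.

-59 mV

Vm = 26.6 · ln[(Σ P·[cation]ₒ + Σ P·[anion]ᵢ) / (Σ P·[cation]ᵢ + Σ P·[anion]ₒ)]
Numerator = 1×9.49 + 0.051×104 + 0.32×16.2 = 19.98
Denominator = 1×151 + 0.051×7.13 + 0.32×106 = 185.3
Vm = 26.6 · ln(0.10782) = 26.6 × (-2.2273) = -59.25 mV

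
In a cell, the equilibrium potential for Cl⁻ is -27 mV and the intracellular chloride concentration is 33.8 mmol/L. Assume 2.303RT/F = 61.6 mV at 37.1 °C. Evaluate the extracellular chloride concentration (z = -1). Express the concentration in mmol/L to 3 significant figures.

Nernst: E = (61.6/-1) · log₁₀([out]/[in]), so log₁₀([out]/[in]) = -27.0 × -1 / 61.6 = 0.4383.
[out]/[in] = 10^(0.4383) = 2.744.
[out] = 2.744 × 33.8 = 92.73 mmol/L.

92.7 mmol/L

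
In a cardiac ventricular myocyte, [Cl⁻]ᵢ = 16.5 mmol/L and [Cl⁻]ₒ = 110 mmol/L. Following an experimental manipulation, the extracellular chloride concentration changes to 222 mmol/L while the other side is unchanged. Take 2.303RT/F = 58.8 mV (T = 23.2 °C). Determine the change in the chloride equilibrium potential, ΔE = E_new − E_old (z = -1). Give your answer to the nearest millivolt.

-18 mV

E_old = (58.8/-1)·log₁₀(110/16.5) = -48.45 mV
E_new = (58.8/-1)·log₁₀(222/16.5) = -66.38 mV
ΔE = -66.38 − (-48.45) = -17.93 mV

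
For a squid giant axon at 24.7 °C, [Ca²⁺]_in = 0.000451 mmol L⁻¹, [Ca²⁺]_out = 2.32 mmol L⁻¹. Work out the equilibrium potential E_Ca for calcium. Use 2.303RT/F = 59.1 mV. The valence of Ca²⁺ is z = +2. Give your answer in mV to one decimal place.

109.7 mV

E = (59.1/z) · log₁₀([Ca²⁺]_out/[Ca²⁺]_in) with z = +2.
= (59.1/2) · log₁₀(2.32/0.000451) = 29.55 · log₁₀(5144)
= 29.55 · (3.7113) = 109.67 mV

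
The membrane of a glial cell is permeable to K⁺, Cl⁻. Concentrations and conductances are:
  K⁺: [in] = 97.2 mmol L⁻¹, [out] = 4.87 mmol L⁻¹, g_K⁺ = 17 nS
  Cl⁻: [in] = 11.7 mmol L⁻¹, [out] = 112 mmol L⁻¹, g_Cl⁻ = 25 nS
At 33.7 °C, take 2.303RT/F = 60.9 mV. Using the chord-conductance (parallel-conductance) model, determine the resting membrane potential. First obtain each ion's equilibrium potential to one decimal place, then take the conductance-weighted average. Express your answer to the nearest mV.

-68 mV

E_K⁺ = (60.9/1)·log₁₀(4.87/97.2) = -79.2 mV
E_Cl⁻ = (60.9/-1)·log₁₀(112/11.7) = -59.7 mV
Vm = (Σ gᵢEᵢ)/(Σ gᵢ) = (17·-79.2 + 25·-59.7) / (17 + 25)
= -2838.90 / 42 = -67.59 mV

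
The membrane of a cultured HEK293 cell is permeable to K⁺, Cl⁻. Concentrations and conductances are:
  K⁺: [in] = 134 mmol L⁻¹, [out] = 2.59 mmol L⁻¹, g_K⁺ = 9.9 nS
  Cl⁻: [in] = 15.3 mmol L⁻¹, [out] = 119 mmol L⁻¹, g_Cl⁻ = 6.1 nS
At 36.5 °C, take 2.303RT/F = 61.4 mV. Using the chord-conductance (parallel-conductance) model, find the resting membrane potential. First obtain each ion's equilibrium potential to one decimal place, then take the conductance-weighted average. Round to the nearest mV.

-86 mV

E_K⁺ = (61.4/1)·log₁₀(2.59/134) = -105.2 mV
E_Cl⁻ = (61.4/-1)·log₁₀(119/15.3) = -54.7 mV
Vm = (Σ gᵢEᵢ)/(Σ gᵢ) = (9.9·-105.2 + 6.1·-54.7) / (9.9 + 6.1)
= -1375.15 / 16 = -85.95 mV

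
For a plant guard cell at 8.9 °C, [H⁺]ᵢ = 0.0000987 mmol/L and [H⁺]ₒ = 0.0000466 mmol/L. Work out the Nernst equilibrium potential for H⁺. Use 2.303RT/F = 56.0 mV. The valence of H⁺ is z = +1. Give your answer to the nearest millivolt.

-18 mV

E = (56.0/z) · log₁₀([H⁺]_out/[H⁺]_in) with z = +1.
= (56.0/1) · log₁₀(0.0000466/0.0000987) = 56.00 · log₁₀(0.4721)
= 56.00 · (-0.3259) = -18.25 mV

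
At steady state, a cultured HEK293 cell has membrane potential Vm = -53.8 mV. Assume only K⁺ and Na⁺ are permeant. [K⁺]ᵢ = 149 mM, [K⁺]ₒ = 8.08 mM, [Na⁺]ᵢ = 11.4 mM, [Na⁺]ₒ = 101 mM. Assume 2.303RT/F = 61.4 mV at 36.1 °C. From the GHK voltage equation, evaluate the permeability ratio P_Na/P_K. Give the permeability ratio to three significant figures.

Let α = P_Na/P_K. GHK: Vm = 61.4·log₁₀[(Kₒ + α·Naₒ)/(Kᵢ + α·Naᵢ)].
10^(Vm/61.4) = 10^(-53.8/61.4) = 0.13298
So 0.13298·(Kᵢ + α·Naᵢ) = Kₒ + α·Naₒ → α = (0.13298·149.0 − 8.08) / (101.0 − 0.13298·11.4)
α = (19.81 − 8.08) / (101.0 − 1.516) = 11.73/99.48 = 0.1179

0.118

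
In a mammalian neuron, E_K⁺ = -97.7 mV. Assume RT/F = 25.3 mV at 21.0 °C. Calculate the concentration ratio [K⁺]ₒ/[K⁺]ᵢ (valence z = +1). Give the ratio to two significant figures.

0.021

ln([out]/[in]) = E·z/(25.3) = -97.7 × 1 / 25.3 = -3.8617
[out]/[in] = e^(-3.8617) = 0.02103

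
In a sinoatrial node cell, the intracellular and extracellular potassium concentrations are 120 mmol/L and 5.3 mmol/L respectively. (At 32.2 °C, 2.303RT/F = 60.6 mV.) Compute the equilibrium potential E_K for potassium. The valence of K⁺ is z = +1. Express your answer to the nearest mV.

-82 mV

E = (60.6/z) · log₁₀([K⁺]_out/[K⁺]_in) with z = +1.
= (60.6/1) · log₁₀(5.3/120) = 60.60 · log₁₀(0.04417)
= 60.60 · (-1.3549) = -82.11 mV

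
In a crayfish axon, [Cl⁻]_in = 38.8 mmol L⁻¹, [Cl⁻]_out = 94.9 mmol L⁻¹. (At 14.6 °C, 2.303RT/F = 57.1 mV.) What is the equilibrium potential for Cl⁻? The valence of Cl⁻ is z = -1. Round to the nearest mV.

E = (57.1/z) · log₁₀([Cl⁻]_out/[Cl⁻]_in) with z = -1.
For an anion, dividing by z = -1 reverses the sign.
= (57.1/-1) · log₁₀(94.9/38.8) = -57.10 · log₁₀(2.446)
= -57.10 · (0.3884) = -22.18 mV

-22 mV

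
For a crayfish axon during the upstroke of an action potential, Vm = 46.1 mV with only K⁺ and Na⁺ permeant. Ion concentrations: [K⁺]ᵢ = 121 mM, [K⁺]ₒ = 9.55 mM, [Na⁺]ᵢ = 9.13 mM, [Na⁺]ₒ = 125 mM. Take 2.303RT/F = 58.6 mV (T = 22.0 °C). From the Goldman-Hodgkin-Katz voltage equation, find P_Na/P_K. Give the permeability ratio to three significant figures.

10.6

Let α = P_Na/P_K. GHK: Vm = 58.6·log₁₀[(Kₒ + α·Naₒ)/(Kᵢ + α·Naᵢ)].
10^(Vm/58.6) = 10^(46.1/58.6) = 6.1191
So 6.1191·(Kᵢ + α·Naᵢ) = Kₒ + α·Naₒ → α = (6.1191·121.0 − 9.55) / (125.0 − 6.1191·9.13)
α = (740.4 − 9.55) / (125.0 − 55.87) = 730.9/69.13 = 10.57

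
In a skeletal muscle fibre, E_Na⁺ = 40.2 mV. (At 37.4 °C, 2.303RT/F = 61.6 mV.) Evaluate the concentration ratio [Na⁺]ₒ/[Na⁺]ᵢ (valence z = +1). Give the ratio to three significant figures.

log₁₀([out]/[in]) = E·z/(61.6) = 40.2 × 1 / 61.6 = 0.6526
[out]/[in] = 10^(0.6526) = 4.494

4.49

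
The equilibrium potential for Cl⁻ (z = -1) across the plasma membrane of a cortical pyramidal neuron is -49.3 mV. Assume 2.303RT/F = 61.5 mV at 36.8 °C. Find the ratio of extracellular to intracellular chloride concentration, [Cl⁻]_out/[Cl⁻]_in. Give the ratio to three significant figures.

log₁₀([out]/[in]) = E·z/(61.5) = -49.3 × -1 / 61.5 = 0.8016
[out]/[in] = 10^(0.8016) = 6.333

6.33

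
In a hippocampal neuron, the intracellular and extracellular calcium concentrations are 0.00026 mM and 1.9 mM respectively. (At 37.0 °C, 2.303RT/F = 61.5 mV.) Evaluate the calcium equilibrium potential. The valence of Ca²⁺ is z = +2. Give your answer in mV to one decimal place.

E = (61.5/z) · log₁₀([Ca²⁺]_out/[Ca²⁺]_in) with z = +2.
= (61.5/2) · log₁₀(1.9/0.00026) = 30.75 · log₁₀(7308)
= 30.75 · (3.8638) = 118.81 mV

118.8 mV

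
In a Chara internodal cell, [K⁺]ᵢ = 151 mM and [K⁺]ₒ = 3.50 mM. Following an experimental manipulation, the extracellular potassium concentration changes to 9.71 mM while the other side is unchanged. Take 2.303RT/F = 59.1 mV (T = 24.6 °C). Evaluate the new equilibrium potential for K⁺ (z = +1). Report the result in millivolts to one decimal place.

After the shift: [K⁺]_out = 9.71, [K⁺]_in = 151 mM.
E_new = (59.1/1)·log₁₀(9.71/151) = 59.10 · (-1.1918) = -70.43 mV

-70.4 mV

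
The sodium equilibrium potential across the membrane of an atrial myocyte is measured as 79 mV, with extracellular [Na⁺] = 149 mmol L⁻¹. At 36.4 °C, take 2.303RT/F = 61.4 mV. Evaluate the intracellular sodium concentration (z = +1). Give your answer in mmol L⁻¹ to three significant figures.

Nernst: E = (61.4/1) · log₁₀([out]/[in]), so log₁₀([out]/[in]) = 79.0 × 1 / 61.4 = 1.2866.
[out]/[in] = 10^(1.2866) = 19.35.
[in] = 149 / 19.35 = 7.701 mmol L⁻¹.

7.70 mmol L⁻¹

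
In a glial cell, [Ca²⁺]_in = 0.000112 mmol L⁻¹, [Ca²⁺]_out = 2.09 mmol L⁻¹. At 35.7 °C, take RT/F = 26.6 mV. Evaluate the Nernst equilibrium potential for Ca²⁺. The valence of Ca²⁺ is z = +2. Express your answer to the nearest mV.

131 mV

E = (26.6/z) · ln([Ca²⁺]_out/[Ca²⁺]_in) with z = +2.
= (26.6/2) · ln(2.09/0.000112) = 13.30 · ln(1.866e+04)
= 13.30 · (9.8342) = 130.79 mV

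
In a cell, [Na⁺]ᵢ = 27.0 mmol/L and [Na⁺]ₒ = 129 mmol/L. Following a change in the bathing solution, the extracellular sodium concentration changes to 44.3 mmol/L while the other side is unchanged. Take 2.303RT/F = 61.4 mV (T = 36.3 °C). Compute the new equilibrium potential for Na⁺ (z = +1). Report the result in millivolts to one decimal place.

13.2 mV

After the shift: [Na⁺]_out = 44.3, [Na⁺]_in = 27.0 mmol/L.
E_new = (61.4/1)·log₁₀(44.3/27.0) = 61.40 · (0.2150) = 13.20 mV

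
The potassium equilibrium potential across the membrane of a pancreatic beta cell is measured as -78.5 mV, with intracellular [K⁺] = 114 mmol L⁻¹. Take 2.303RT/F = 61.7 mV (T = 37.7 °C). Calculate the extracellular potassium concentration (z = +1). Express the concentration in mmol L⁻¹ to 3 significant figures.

Nernst: E = (61.7/1) · log₁₀([out]/[in]), so log₁₀([out]/[in]) = -78.5 × 1 / 61.7 = -1.2723.
[out]/[in] = 10^(-1.2723) = 0.05342.
[out] = 0.05342 × 114 = 6.09 mmol L⁻¹.

6.09 mmol L⁻¹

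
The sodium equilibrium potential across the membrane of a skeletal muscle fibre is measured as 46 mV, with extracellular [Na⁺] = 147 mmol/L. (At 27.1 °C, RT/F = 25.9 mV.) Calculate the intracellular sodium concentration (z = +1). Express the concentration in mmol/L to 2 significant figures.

25 mmol/L

Nernst: E = (25.9/1) · ln([out]/[in]), so ln([out]/[in]) = 46.0 × 1 / 25.9 = 1.7761.
[out]/[in] = e^(1.7761) = 5.907.
[in] = 147 / 5.907 = 24.89 mmol/L.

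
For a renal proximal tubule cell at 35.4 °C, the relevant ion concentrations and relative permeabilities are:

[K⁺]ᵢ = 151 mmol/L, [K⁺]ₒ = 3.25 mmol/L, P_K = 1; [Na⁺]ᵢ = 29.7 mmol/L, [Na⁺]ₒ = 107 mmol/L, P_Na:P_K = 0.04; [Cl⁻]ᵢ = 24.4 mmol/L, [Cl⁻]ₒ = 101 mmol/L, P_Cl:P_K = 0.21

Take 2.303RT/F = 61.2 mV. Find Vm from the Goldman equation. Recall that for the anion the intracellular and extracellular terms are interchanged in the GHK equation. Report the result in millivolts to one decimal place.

-69.6 mV

Vm = 61.2 · log₁₀[(Σ P·[cation]ₒ + Σ P·[anion]ᵢ) / (Σ P·[cation]ᵢ + Σ P·[anion]ₒ)]
Numerator = 1×3.25 + 0.04×107 + 0.21×24.4 = 12.65
Denominator = 1×151 + 0.04×29.7 + 0.21×101 = 173.4
Vm = 61.2 · log₁₀(0.072977) = 61.2 × (-1.1368) = -69.57 mV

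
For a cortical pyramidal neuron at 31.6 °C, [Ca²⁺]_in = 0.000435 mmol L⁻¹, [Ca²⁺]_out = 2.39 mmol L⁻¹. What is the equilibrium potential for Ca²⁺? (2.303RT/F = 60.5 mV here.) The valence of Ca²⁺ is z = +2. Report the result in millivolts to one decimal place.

E = (60.5/z) · log₁₀([Ca²⁺]_out/[Ca²⁺]_in) with z = +2.
= (60.5/2) · log₁₀(2.39/0.000435) = 30.25 · log₁₀(5494)
= 30.25 · (3.7399) = 113.13 mV

113.1 mV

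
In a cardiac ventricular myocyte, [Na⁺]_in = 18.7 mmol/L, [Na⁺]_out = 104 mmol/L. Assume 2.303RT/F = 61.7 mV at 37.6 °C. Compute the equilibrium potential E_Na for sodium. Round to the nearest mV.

E = (61.7/z) · log₁₀([Na⁺]_out/[Na⁺]_in) with z = +1.
= (61.7/1) · log₁₀(104/18.7) = 61.70 · log₁₀(5.561)
= 61.70 · (0.7452) = 45.98 mV

46 mV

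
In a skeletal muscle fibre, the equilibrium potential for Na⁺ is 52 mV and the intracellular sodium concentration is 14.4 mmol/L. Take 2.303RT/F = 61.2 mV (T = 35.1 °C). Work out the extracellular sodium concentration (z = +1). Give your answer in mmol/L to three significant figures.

102 mmol/L

Nernst: E = (61.2/1) · log₁₀([out]/[in]), so log₁₀([out]/[in]) = 52.0 × 1 / 61.2 = 0.8497.
[out]/[in] = 10^(0.8497) = 7.074.
[out] = 7.074 × 14.4 = 101.9 mmol/L.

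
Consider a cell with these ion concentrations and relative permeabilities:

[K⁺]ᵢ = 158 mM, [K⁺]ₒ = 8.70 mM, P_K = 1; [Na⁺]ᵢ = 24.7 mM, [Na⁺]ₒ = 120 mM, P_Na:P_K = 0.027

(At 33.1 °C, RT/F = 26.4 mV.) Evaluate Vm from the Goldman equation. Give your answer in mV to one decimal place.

Vm = 26.4 · ln[(Σ P·[cation]ₒ + Σ P·[anion]ᵢ) / (Σ P·[cation]ᵢ + Σ P·[anion]ₒ)]
Numerator = 1×8.70 + 0.027×120 = 11.94
Denominator = 1×158 + 0.027×24.7 = 158.7
Vm = 26.4 · ln(0.075252) = 26.4 × (-2.5869) = -68.29 mV

-68.3 mV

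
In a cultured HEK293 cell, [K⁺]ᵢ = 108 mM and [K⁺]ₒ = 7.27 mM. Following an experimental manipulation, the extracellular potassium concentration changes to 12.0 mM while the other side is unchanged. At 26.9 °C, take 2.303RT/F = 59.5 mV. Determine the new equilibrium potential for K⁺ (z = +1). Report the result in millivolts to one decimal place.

-56.8 mV

After the shift: [K⁺]_out = 12.0, [K⁺]_in = 108 mM.
E_new = (59.5/1)·log₁₀(12.0/108) = 59.50 · (-0.9542) = -56.78 mV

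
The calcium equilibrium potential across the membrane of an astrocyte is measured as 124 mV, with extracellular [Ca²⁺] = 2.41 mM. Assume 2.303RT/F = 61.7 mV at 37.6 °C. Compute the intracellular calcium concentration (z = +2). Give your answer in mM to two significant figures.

Nernst: E = (61.7/2) · log₁₀([out]/[in]), so log₁₀([out]/[in]) = 124.0 × 2 / 61.7 = 4.0194.
[out]/[in] = 10^(4.0194) = 1.046e+04.
[in] = 2.41 / 1.046e+04 = 0.0002304 mM.

0.00023 mM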